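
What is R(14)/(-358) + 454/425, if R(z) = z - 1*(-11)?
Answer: 151907/152150 ≈ 0.99840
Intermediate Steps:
R(z) = 11 + z (R(z) = z + 11 = 11 + z)
R(14)/(-358) + 454/425 = (11 + 14)/(-358) + 454/425 = 25*(-1/358) + 454*(1/425) = -25/358 + 454/425 = 151907/152150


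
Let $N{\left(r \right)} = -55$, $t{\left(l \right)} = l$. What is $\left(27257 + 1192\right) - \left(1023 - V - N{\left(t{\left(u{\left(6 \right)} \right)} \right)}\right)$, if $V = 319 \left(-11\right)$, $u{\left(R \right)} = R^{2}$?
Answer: $23862$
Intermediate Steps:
$V = -3509$
$\left(27257 + 1192\right) - \left(1023 - V - N{\left(t{\left(u{\left(6 \right)} \right)} \right)}\right) = \left(27257 + 1192\right) - 4587 = 28449 - 4587 = 23862$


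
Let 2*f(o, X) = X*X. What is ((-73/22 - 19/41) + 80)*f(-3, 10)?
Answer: 1718725/451 ≈ 3810.9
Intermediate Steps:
f(o, X) = X²/2 (f(o, X) = (X*X)/2 = X²/2)
((-73/22 - 19/41) + 80)*f(-3, 10) = ((-73/22 - 19/41) + 80)*((½)*10²) = ((-73*1/22 - 19*1/41) + 80)*((½)*100) = ((-73/22 - 19/41) + 80)*50 = (-3411/902 + 80)*50 = (68749/902)*50 = 1718725/451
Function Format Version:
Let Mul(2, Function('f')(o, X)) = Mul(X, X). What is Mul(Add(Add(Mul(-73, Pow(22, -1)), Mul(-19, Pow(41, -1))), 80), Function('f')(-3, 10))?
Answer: Rational(1718725, 451) ≈ 3810.9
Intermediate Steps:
Function('f')(o, X) = Mul(Rational(1, 2), Pow(X, 2)) (Function('f')(o, X) = Mul(Rational(1, 2), Mul(X, X)) = Mul(Rational(1, 2), Pow(X, 2)))
Mul(Add(Add(Mul(-73, Pow(22, -1)), Mul(-19, Pow(41, -1))), 80), Function('f')(-3, 10)) = Mul(Add(Add(Mul(-73, Pow(22, -1)), Mul(-19, Pow(41, -1))), 80), Mul(Rational(1, 2), Pow(10, 2))) = Mul(Add(Add(Mul(-73, Rational(1, 22)), Mul(-19, Rational(1, 41))), 80), Mul(Rational(1, 2), 100)) = Mul(Add(Add(Rational(-73, 22), Rational(-19, 41)), 80), 50) = Mul(Add(Rational(-3411, 902), 80), 50) = Mul(Rational(68749, 902), 50) = Rational(1718725, 451)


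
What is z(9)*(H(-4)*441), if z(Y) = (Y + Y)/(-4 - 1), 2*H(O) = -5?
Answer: 3969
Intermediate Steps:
H(O) = -5/2 (H(O) = (½)*(-5) = -5/2)
z(Y) = -2*Y/5 (z(Y) = (2*Y)/(-5) = (2*Y)*(-⅕) = -2*Y/5)
z(9)*(H(-4)*441) = (-⅖*9)*(-5/2*441) = -18/5*(-2205/2) = 3969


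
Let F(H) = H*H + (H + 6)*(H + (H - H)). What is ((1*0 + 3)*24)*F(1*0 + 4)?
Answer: 4032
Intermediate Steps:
F(H) = H**2 + H*(6 + H) (F(H) = H**2 + (6 + H)*(H + 0) = H**2 + (6 + H)*H = H**2 + H*(6 + H))
((1*0 + 3)*24)*F(1*0 + 4) = ((1*0 + 3)*24)*(2*(1*0 + 4)*(3 + (1*0 + 4))) = ((0 + 3)*24)*(2*(0 + 4)*(3 + (0 + 4))) = (3*24)*(2*4*(3 + 4)) = 72*(2*4*7) = 72*56 = 4032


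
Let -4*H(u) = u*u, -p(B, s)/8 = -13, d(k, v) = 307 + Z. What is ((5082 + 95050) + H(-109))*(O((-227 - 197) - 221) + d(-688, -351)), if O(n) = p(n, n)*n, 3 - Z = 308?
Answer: -13034831733/2 ≈ -6.5174e+9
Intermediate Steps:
Z = -305 (Z = 3 - 1*308 = 3 - 308 = -305)
d(k, v) = 2 (d(k, v) = 307 - 305 = 2)
p(B, s) = 104 (p(B, s) = -8*(-13) = 104)
H(u) = -u²/4 (H(u) = -u*u/4 = -u²/4)
O(n) = 104*n
((5082 + 95050) + H(-109))*(O((-227 - 197) - 221) + d(-688, -351)) = ((5082 + 95050) - ¼*(-109)²)*(104*((-227 - 197) - 221) + 2) = (100132 - ¼*11881)*(104*(-424 - 221) + 2) = (100132 - 11881/4)*(104*(-645) + 2) = 388647*(-67080 + 2)/4 = (388647/4)*(-67078) = -13034831733/2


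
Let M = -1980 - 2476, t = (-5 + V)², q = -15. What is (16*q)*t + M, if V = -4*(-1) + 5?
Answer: -8296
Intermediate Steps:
V = 9 (V = 4 + 5 = 9)
t = 16 (t = (-5 + 9)² = 4² = 16)
M = -4456
(16*q)*t + M = (16*(-15))*16 - 4456 = -240*16 - 4456 = -3840 - 4456 = -8296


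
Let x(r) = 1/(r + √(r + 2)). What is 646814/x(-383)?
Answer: -247729762 + 646814*I*√381 ≈ -2.4773e+8 + 1.2625e+7*I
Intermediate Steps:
x(r) = 1/(r + √(2 + r))
646814/x(-383) = 646814/(1/(-383 + √(2 - 383))) = 646814/(1/(-383 + √(-381))) = 646814/(1/(-383 + I*√381)) = 646814*(-383 + I*√381) = -247729762 + 646814*I*√381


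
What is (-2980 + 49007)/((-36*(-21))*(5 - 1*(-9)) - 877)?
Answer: 46027/9707 ≈ 4.7416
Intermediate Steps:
(-2980 + 49007)/((-36*(-21))*(5 - 1*(-9)) - 877) = 46027/(756*(5 + 9) - 877) = 46027/(756*14 - 877) = 46027/(10584 - 877) = 46027/9707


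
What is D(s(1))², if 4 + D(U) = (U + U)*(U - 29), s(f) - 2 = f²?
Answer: 25600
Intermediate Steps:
s(f) = 2 + f²
D(U) = -4 + 2*U*(-29 + U) (D(U) = -4 + (U + U)*(U - 29) = -4 + (2*U)*(-29 + U) = -4 + 2*U*(-29 + U))
D(s(1))² = (-4 - 58*(2 + 1²) + 2*(2 + 1²)²)² = (-4 - 58*(2 + 1) + 2*(2 + 1)²)² = (-4 - 58*3 + 2*3²)² = (-4 - 174 + 2*9)² = (-4 - 174 + 18)² = (-160)² = 25600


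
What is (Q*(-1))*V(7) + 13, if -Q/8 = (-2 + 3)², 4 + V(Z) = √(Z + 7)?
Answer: -19 + 8*√14 ≈ 10.933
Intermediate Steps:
V(Z) = -4 + √(7 + Z) (V(Z) = -4 + √(Z + 7) = -4 + √(7 + Z))
Q = -8 (Q = -8*(-2 + 3)² = -8*1² = -8*1 = -8)
(Q*(-1))*V(7) + 13 = (-8*(-1))*(-4 + √(7 + 7)) + 13 = 8*(-4 + √14) + 13 = (-32 + 8*√14) + 13 = -19 + 8*√14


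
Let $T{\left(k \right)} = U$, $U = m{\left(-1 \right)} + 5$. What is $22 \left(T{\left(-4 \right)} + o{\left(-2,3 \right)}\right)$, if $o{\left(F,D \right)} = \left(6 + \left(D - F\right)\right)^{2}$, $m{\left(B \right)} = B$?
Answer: $2750$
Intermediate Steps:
$o{\left(F,D \right)} = \left(6 + D - F\right)^{2}$
$U = 4$ ($U = -1 + 5 = 4$)
$T{\left(k \right)} = 4$
$22 \left(T{\left(-4 \right)} + o{\left(-2,3 \right)}\right) = 22 \left(4 + \left(6 + 3 - -2\right)^{2}\right) = 22 \left(4 + \left(6 + 3 + 2\right)^{2}\right) = 22 \left(4 + 11^{2}\right) = 22 \left(4 + 121\right) = 22 \cdot 125 = 2750$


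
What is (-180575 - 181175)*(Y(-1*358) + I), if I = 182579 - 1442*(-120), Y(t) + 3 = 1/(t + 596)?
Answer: -15308646652875/119 ≈ -1.2864e+11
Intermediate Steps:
Y(t) = -3 + 1/(596 + t) (Y(t) = -3 + 1/(t + 596) = -3 + 1/(596 + t))
I = 355619 (I = 182579 - 1*(-173040) = 182579 + 173040 = 355619)
(-180575 - 181175)*(Y(-1*358) + I) = (-180575 - 181175)*((-1787 - (-3)*358)/(596 - 1*358) + 355619) = -361750*((-1787 - 3*(-358))/(596 - 358) + 355619) = -361750*((-1787 + 1074)/238 + 355619) = -361750*((1/238)*(-713) + 355619) = -361750*(-713/238 + 355619) = -361750*84636609/238 = -15308646652875/119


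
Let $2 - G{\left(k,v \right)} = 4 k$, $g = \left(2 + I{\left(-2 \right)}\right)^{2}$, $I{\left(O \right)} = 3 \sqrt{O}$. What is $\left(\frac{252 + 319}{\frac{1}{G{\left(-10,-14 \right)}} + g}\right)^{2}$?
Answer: $\frac{575136324 i}{- 163463 i + 591696 \sqrt{2}} \approx -129.33 + 662.05 i$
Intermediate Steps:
$g = \left(2 + 3 i \sqrt{2}\right)^{2}$ ($g = \left(2 + 3 \sqrt{-2}\right)^{2} = \left(2 + 3 i \sqrt{2}\right)^{2} \approx -14.0 + 16.971 i$)
$G{\left(k,v \right)} = 2 - 4 k$
$\left(\frac{252 + 319}{\frac{1}{G{\left(-10,-14 \right)}} + g}\right)^{2} = \left(\frac{252 + 319}{\frac{1}{2 - -40} - \left(14 - 12 i \sqrt{2}\right)}\right)^{2} = \left(\frac{571}{\frac{1}{2 + 40} - \left(14 - 12 i \sqrt{2}\right)}\right)^{2} = \left(\frac{571}{\frac{1}{42} - \left(14 - 12 i \sqrt{2}\right)}\right)^{2} = \left(\frac{571}{- \frac{587}{42} + 12 i \sqrt{2}}\right)^{2} = \frac{326041}{\left(- \frac{587}{42} + 12 i \sqrt{2}\right)^{2}}$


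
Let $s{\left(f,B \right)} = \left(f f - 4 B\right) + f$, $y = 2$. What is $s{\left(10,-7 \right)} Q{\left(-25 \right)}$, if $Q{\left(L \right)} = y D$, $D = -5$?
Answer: $-1380$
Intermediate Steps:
$Q{\left(L \right)} = -10$ ($Q{\left(L \right)} = 2 \left(-5\right) = -10$)
$s{\left(f,B \right)} = f + f^{2} - 4 B$ ($s{\left(f,B \right)} = \left(f^{2} - 4 B\right) + f = f + f^{2} - 4 B$)
$s{\left(10,-7 \right)} Q{\left(-25 \right)} = \left(10 + 10^{2} - -28\right) \left(-10\right) = \left(10 + 100 + 28\right) \left(-10\right) = 138 \left(-10\right) = -1380$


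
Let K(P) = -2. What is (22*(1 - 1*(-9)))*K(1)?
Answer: -440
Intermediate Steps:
(22*(1 - 1*(-9)))*K(1) = (22*(1 - 1*(-9)))*(-2) = (22*(1 + 9))*(-2) = (22*10)*(-2) = 220*(-2) = -440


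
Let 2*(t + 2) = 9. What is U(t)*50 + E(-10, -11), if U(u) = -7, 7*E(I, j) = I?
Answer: -2460/7 ≈ -351.43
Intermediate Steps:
E(I, j) = I/7
t = 5/2 (t = -2 + (½)*9 = -2 + 9/2 = 5/2 ≈ 2.5000)
U(t)*50 + E(-10, -11) = -7*50 + (⅐)*(-10) = -350 - 10/7 = -2460/7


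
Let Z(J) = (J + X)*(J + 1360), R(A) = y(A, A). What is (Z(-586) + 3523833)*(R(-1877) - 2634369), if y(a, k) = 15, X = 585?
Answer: -9280984568886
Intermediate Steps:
R(A) = 15
Z(J) = (585 + J)*(1360 + J) (Z(J) = (J + 585)*(J + 1360) = (585 + J)*(1360 + J))
(Z(-586) + 3523833)*(R(-1877) - 2634369) = ((795600 + (-586)² + 1945*(-586)) + 3523833)*(15 - 2634369) = ((795600 + 343396 - 1139770) + 3523833)*(-2634354) = (-774 + 3523833)*(-2634354) = 3523059*(-2634354) = -9280984568886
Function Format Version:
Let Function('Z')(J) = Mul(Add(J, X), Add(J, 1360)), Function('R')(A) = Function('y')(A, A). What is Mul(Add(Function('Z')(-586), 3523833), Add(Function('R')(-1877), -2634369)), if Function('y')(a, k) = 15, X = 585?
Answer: -9280984568886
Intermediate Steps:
Function('R')(A) = 15
Function('Z')(J) = Mul(Add(585, J), Add(1360, J)) (Function('Z')(J) = Mul(Add(J, 585), Add(J, 1360)) = Mul(Add(585, J), Add(1360, J)))
Mul(Add(Function('Z')(-586), 3523833), Add(Function('R')(-1877), -2634369)) = Mul(Add(Add(795600, Pow(-586, 2), Mul(1945, -586)), 3523833), Add(15, -2634369)) = Mul(Add(Add(795600, 343396, -1139770), 3523833), -2634354) = Mul(Add(-774, 3523833), -2634354) = Mul(3523059, -2634354) = -9280984568886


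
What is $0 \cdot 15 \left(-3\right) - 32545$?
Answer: $-32545$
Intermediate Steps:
$0 \cdot 15 \left(-3\right) - 32545 = 0 \left(-3\right) - 32545 = 0 - 32545 = -32545$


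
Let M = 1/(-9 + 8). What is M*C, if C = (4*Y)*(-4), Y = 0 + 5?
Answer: 80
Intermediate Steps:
Y = 5
M = -1 (M = 1/(-1) = -1)
C = -80 (C = (4*5)*(-4) = 20*(-4) = -80)
M*C = -1*(-80) = 80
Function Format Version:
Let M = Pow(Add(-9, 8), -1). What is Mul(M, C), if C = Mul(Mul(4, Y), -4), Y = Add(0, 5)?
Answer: 80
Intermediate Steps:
Y = 5
M = -1 (M = Pow(-1, -1) = -1)
C = -80 (C = Mul(Mul(4, 5), -4) = Mul(20, -4) = -80)
Mul(M, C) = Mul(-1, -80) = 80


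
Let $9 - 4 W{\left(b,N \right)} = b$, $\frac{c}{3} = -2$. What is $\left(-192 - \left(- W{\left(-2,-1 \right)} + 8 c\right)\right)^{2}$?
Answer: $\frac{319225}{16} \approx 19952.0$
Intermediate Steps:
$c = -6$ ($c = 3 \left(-2\right) = -6$)
$W{\left(b,N \right)} = \frac{9}{4} - \frac{b}{4}$
$\left(-192 - \left(- W{\left(-2,-1 \right)} + 8 c\right)\right)^{2} = \left(-192 + \left(\left(-8\right) \left(-6\right) + \left(\frac{9}{4} - - \frac{1}{2}\right)\right)\right)^{2} = \left(-192 + \left(48 + \left(\frac{9}{4} + \frac{1}{2}\right)\right)\right)^{2} = \left(-192 + \left(48 + \frac{11}{4}\right)\right)^{2} = \left(-192 + \frac{203}{4}\right)^{2} = \left(- \frac{565}{4}\right)^{2} = \frac{319225}{16}$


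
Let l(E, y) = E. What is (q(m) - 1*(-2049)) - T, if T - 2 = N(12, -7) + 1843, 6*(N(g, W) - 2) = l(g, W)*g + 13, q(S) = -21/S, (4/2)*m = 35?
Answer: 5239/30 ≈ 174.63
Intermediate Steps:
m = 35/2 (m = (½)*35 = 35/2 ≈ 17.500)
N(g, W) = 25/6 + g²/6 (N(g, W) = 2 + (g*g + 13)/6 = 2 + (g² + 13)/6 = 2 + (13 + g²)/6 = 2 + (13/6 + g²/6) = 25/6 + g²/6)
T = 11239/6 (T = 2 + ((25/6 + (⅙)*12²) + 1843) = 2 + ((25/6 + (⅙)*144) + 1843) = 2 + ((25/6 + 24) + 1843) = 2 + (169/6 + 1843) = 2 + 11227/6 = 11239/6 ≈ 1873.2)
(q(m) - 1*(-2049)) - T = (-21/35/2 - 1*(-2049)) - 1*11239/6 = (-21*2/35 + 2049) - 11239/6 = (-6/5 + 2049) - 11239/6 = 10239/5 - 11239/6 = 5239/30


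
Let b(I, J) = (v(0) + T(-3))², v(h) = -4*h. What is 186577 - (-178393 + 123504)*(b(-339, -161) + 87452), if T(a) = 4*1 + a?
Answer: 4800394294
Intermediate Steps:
T(a) = 4 + a
b(I, J) = 1 (b(I, J) = (-4*0 + (4 - 3))² = (0 + 1)² = 1² = 1)
186577 - (-178393 + 123504)*(b(-339, -161) + 87452) = 186577 - (-178393 + 123504)*(1 + 87452) = 186577 - (-54889)*87453 = 186577 - 1*(-4800207717) = 186577 + 4800207717 = 4800394294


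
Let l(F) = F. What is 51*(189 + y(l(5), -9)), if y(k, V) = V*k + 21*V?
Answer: -2295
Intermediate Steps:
y(k, V) = 21*V + V*k
51*(189 + y(l(5), -9)) = 51*(189 - 9*(21 + 5)) = 51*(189 - 9*26) = 51*(189 - 234) = 51*(-45) = -2295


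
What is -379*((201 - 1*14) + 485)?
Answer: -254688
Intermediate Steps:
-379*((201 - 1*14) + 485) = -379*((201 - 14) + 485) = -379*(187 + 485) = -379*672 = -254688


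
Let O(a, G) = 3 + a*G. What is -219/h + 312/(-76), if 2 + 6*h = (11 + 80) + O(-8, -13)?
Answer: -20127/1862 ≈ -10.809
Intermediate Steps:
O(a, G) = 3 + G*a
h = 98/3 (h = -⅓ + ((11 + 80) + (3 - 13*(-8)))/6 = -⅓ + (91 + (3 + 104))/6 = -⅓ + (91 + 107)/6 = -⅓ + (⅙)*198 = -⅓ + 33 = 98/3 ≈ 32.667)
-219/h + 312/(-76) = -219/98/3 + 312/(-76) = -219*3/98 + 312*(-1/76) = -657/98 - 78/19 = -20127/1862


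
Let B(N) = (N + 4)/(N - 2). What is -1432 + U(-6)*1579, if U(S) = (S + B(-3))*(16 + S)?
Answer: -99330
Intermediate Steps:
B(N) = (4 + N)/(-2 + N)
U(S) = (16 + S)*(-⅕ + S) (U(S) = (S + (4 - 3)/(-2 - 3))*(16 + S) = (S + 1/(-5))*(16 + S) = (S - ⅕*1)*(16 + S) = (S - ⅕)*(16 + S) = (-⅕ + S)*(16 + S) = (16 + S)*(-⅕ + S))
-1432 + U(-6)*1579 = -1432 + (-16/5 + (-6)² + (79/5)*(-6))*1579 = -1432 + (-16/5 + 36 - 474/5)*1579 = -1432 - 62*1579 = -1432 - 97898 = -99330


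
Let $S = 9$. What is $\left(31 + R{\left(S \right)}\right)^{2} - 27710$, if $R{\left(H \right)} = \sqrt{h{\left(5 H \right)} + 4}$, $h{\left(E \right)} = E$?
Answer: $-26266$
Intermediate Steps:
$R{\left(H \right)} = \sqrt{4 + 5 H}$ ($R{\left(H \right)} = \sqrt{5 H + 4} = \sqrt{4 + 5 H}$)
$\left(31 + R{\left(S \right)}\right)^{2} - 27710 = \left(31 + \sqrt{4 + 5 \cdot 9}\right)^{2} - 27710 = \left(31 + \sqrt{4 + 45}\right)^{2} - 27710 = \left(31 + \sqrt{49}\right)^{2} - 27710 = \left(31 + 7\right)^{2} - 27710 = 38^{2} - 27710 = 1444 - 27710 = -26266$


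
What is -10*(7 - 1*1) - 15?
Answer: -75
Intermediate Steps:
-10*(7 - 1*1) - 15 = -10*(7 - 1) - 15 = -10*6 - 15 = -60 - 15 = -75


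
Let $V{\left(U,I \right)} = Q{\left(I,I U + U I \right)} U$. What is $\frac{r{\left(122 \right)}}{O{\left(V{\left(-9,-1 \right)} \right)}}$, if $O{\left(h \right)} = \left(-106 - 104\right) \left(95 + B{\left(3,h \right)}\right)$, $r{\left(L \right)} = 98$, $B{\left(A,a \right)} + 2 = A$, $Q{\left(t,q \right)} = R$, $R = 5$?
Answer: $- \frac{7}{1440} \approx -0.0048611$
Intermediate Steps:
$Q{\left(t,q \right)} = 5$
$B{\left(A,a \right)} = -2 + A$
$V{\left(U,I \right)} = 5 U$
$O{\left(h \right)} = -20160$ ($O{\left(h \right)} = \left(-106 - 104\right) \left(95 + \left(-2 + 3\right)\right) = - 210 \left(95 + 1\right) = \left(-210\right) 96 = -20160$)
$\frac{r{\left(122 \right)}}{O{\left(V{\left(-9,-1 \right)} \right)}} = \frac{98}{-20160} = 98 \left(- \frac{1}{20160}\right) = - \frac{7}{1440}$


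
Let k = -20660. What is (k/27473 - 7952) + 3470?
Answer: -123154646/27473 ≈ -4482.8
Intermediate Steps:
(k/27473 - 7952) + 3470 = (-20660/27473 - 7952) + 3470 = -218485956/27473 + 3470 = -123154646/27473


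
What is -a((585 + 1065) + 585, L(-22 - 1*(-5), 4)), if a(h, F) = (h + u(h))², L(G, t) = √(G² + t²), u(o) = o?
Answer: -19980900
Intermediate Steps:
a(h, F) = 4*h² (a(h, F) = (h + h)² = (2*h)² = 4*h²)
-a((585 + 1065) + 585, L(-22 - 1*(-5), 4)) = -4*((585 + 1065) + 585)² = -4*(1650 + 585)² = -4*2235² = -4*4995225 = -1*19980900 = -19980900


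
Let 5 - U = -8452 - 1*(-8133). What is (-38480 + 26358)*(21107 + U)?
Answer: -259786582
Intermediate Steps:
U = 324 (U = 5 - (-8452 - 1*(-8133)) = 5 - (-8452 + 8133) = 5 - 1*(-319) = 5 + 319 = 324)
(-38480 + 26358)*(21107 + U) = (-38480 + 26358)*(21107 + 324) = -12122*21431 = -259786582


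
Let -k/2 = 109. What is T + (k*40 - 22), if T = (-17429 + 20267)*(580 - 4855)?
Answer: -12141192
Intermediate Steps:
k = -218 (k = -2*109 = -218)
T = -12132450 (T = 2838*(-4275) = -12132450)
T + (k*40 - 22) = -12132450 + (-218*40 - 22) = -12132450 + (-8720 - 22) = -12132450 - 8742 = -12141192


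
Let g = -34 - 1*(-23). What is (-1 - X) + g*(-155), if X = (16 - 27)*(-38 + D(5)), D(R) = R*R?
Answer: 1561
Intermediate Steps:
D(R) = R²
X = 143 (X = (16 - 27)*(-38 + 5²) = -11*(-38 + 25) = -11*(-13) = 143)
g = -11 (g = -34 + 23 = -11)
(-1 - X) + g*(-155) = (-1 - 1*143) - 11*(-155) = (-1 - 143) + 1705 = -144 + 1705 = 1561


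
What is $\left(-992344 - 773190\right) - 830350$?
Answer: $-2595884$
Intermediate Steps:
$\left(-992344 - 773190\right) - 830350 = -1765534 + \left(-1526435 + 696085\right) = -1765534 - 830350 = -2595884$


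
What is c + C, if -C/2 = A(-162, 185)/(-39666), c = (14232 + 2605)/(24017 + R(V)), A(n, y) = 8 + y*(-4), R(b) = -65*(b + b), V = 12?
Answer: 105829899/148463227 ≈ 0.71284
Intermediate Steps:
R(b) = -130*b
A(n, y) = 8 - 4*y
c = 16837/22457 (c = (14232 + 2605)/(24017 - 130*12) = 16837/(24017 - 1560) = 16837/22457 ≈ 0.74974)
C = -244/6611 (C = -2*(8 - 4*185)/(-39666) = -2*(8 - 740)*(-1)/39666 = -(-1464)*(-1)/39666 = -2*122/6611 = -244/6611 ≈ -0.036908)
c + C = 16837/22457 - 244/6611 = 105829899/148463227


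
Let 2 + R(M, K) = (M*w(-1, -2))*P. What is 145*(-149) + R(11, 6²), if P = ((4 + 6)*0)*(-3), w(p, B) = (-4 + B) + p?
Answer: -21607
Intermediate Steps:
w(p, B) = -4 + B + p
P = 0 (P = (10*0)*(-3) = 0*(-3) = 0)
R(M, K) = -2 (R(M, K) = -2 + (M*(-4 - 2 - 1))*0 = -2 + (M*(-7))*0 = -2 - 7*M*0 = -2 + 0 = -2)
145*(-149) + R(11, 6²) = 145*(-149) - 2 = -21605 - 2 = -21607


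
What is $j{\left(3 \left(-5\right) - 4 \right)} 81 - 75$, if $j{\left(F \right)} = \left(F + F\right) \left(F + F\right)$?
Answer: $116889$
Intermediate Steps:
$j{\left(F \right)} = 4 F^{2}$ ($j{\left(F \right)} = 2 F 2 F = 4 F^{2}$)
$j{\left(3 \left(-5\right) - 4 \right)} 81 - 75 = 4 \left(3 \left(-5\right) - 4\right)^{2} \cdot 81 - 75 = 4 \left(-15 - 4\right)^{2} \cdot 81 - 75 = 4 \left(-19\right)^{2} \cdot 81 - 75 = 4 \cdot 361 \cdot 81 - 75 = 1444 \cdot 81 - 75 = 116964 - 75 = 116889$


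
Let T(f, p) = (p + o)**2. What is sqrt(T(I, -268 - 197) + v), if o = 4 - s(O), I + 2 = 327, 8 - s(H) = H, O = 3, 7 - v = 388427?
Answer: 16*I*sqrt(669) ≈ 413.84*I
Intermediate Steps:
v = -388420 (v = 7 - 1*388427 = 7 - 388427 = -388420)
s(H) = 8 - H
I = 325 (I = -2 + 327 = 325)
o = -1 (o = 4 - (8 - 1*3) = 4 - (8 - 3) = 4 - 1*5 = 4 - 5 = -1)
T(f, p) = (-1 + p)**2 (T(f, p) = (p - 1)**2 = (-1 + p)**2)
sqrt(T(I, -268 - 197) + v) = sqrt((-1 + (-268 - 197))**2 - 388420) = sqrt((-1 - 465)**2 - 388420) = sqrt((-466)**2 - 388420) = sqrt(217156 - 388420) = sqrt(-171264) = 16*I*sqrt(669)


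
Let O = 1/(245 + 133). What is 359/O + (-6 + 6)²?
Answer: 135702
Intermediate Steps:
O = 1/378 ≈ 0.0026455
359/O + (-6 + 6)² = 359/(1/378) + (-6 + 6)² = 359*378 + 0² = 135702 + 0 = 135702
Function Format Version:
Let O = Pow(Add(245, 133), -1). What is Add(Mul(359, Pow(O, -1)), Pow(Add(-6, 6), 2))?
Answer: 135702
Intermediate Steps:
O = Rational(1, 378) (O = Pow(378, -1) = Rational(1, 378) ≈ 0.0026455)
Add(Mul(359, Pow(O, -1)), Pow(Add(-6, 6), 2)) = Add(Mul(359, Pow(Rational(1, 378), -1)), Pow(Add(-6, 6), 2)) = Add(Mul(359, 378), Pow(0, 2)) = Add(135702, 0) = 135702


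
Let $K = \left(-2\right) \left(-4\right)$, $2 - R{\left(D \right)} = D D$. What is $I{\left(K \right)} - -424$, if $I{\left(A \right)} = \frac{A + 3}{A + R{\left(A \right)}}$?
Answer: $\frac{22885}{54} \approx 423.8$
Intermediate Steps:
$R{\left(D \right)} = 2 - D^{2}$ ($R{\left(D \right)} = 2 - D D = 2 - D^{2}$)
$K = 8$
$I{\left(A \right)} = \frac{3 + A}{2 + A - A^{2}}$ ($I{\left(A \right)} = \frac{A + 3}{A - \left(-2 + A^{2}\right)} = \frac{3 + A}{2 + A - A^{2}}$)
$I{\left(K \right)} - -424 = \frac{3 + 8}{2 + 8 - 8^{2}} - -424 = \frac{1}{2 + 8 - 64} \cdot 11 + 424 = \frac{1}{-54} \cdot 11 + 424 = \left(- \frac{1}{54}\right) 11 + 424 = - \frac{11}{54} + 424 = \frac{22885}{54}$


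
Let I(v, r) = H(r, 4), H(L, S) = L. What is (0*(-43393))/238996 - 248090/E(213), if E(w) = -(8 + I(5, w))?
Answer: 248090/221 ≈ 1122.6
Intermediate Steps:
I(v, r) = r
E(w) = -8 - w (E(w) = -(8 + w) = -8 - w)
(0*(-43393))/238996 - 248090/E(213) = (0*(-43393))/238996 - 248090/(-8 - 1*213) = 0*(1/238996) - 248090/(-8 - 213) = 0 - 248090/(-221) = 0 - 248090*(-1/221) = 0 + 248090/221 = 248090/221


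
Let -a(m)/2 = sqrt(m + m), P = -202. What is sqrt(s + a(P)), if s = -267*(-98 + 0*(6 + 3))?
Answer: sqrt(26166 - 4*I*sqrt(101)) ≈ 161.76 - 0.124*I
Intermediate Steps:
a(m) = -2*sqrt(2)*sqrt(m) (a(m) = -2*sqrt(m + m) = -2*sqrt(2)*sqrt(m))
s = 26166 (s = -267*(-98 + 0*9) = -267*(-98 + 0) = -267*(-98) = 26166)
sqrt(s + a(P)) = sqrt(26166 - 2*sqrt(2)*sqrt(-202)) = sqrt(26166 - 2*sqrt(2)*I*sqrt(202)) = sqrt(26166 - 4*I*sqrt(101))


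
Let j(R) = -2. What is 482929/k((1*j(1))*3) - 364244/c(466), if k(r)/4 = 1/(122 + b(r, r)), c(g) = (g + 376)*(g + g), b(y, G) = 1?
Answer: 5826750208709/392372 ≈ 1.4850e+7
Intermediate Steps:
c(g) = 2*g*(376 + g) (c(g) = (376 + g)*(2*g) = 2*g*(376 + g))
k(r) = 4/123 (k(r) = 4/(122 + 1) = 4/123)
482929/k((1*j(1))*3) - 364244/c(466) = 482929/(4/123) - 364244*1/(932*(376 + 466)) = 482929*(123/4) - 364244/(2*466*842) = 59400267/4 - 364244/784744 = 59400267/4 - 364244*1/784744 = 59400267/4 - 91061/196186 = 5826750208709/392372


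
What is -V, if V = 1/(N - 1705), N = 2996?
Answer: -1/1291 ≈ -0.00077459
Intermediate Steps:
V = 1/1291 (V = 1/(2996 - 1705) = 1/1291 ≈ 0.00077459)
-V = -1*1/1291 = -1/1291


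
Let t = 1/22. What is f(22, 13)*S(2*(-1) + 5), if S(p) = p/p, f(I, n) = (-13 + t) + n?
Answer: 1/22 ≈ 0.045455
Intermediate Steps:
t = 1/22 ≈ 0.045455
f(I, n) = -285/22 + n (f(I, n) = (-13 + 1/22) + n = -285/22 + n)
S(p) = 1
f(22, 13)*S(2*(-1) + 5) = (-285/22 + 13)*1 = (1/22)*1 = 1/22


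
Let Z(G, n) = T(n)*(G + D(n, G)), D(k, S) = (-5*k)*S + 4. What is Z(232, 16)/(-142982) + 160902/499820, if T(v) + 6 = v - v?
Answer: -7986530079/17866315810 ≈ -0.44702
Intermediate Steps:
D(k, S) = 4 - 5*S*k (D(k, S) = -5*S*k + 4 = 4 - 5*S*k)
T(v) = -6 (T(v) = -6 + (v - v) = -6 + 0 = -6)
Z(G, n) = -24 - 6*G + 30*G*n (Z(G, n) = -6*(G + (4 - 5*G*n)) = -6*(4 + G - 5*G*n) = -24 - 6*G + 30*G*n)
Z(232, 16)/(-142982) + 160902/499820 = (-24 - 6*232 + 30*232*16)/(-142982) + 160902/499820 = (-24 - 1392 + 111360)*(-1/142982) + 160902*(1/499820) = 109944*(-1/142982) + 80451/249910 = -54972/71491 + 80451/249910 = -7986530079/17866315810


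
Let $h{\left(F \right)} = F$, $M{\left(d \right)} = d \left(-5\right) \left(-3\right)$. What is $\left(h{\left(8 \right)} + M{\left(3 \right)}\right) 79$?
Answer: $4187$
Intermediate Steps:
$M{\left(d \right)} = 15 d$ ($M{\left(d \right)} = - 5 d \left(-3\right) = 15 d$)
$\left(h{\left(8 \right)} + M{\left(3 \right)}\right) 79 = \left(8 + 15 \cdot 3\right) 79 = \left(8 + 45\right) 79 = 53 \cdot 79 = 4187$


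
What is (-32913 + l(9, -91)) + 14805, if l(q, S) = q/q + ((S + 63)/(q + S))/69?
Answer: -51224689/2829 ≈ -18107.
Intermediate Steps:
l(q, S) = 1 + (63 + S)/(69*(S + q)) (l(q, S) = 1 + ((63 + S)/(S + q))*(1/69) = 1 + (63 + S)/(69*(S + q)))
(-32913 + l(9, -91)) + 14805 = (-32913 + (21/23 + 9 + (70/69)*(-91))/(-91 + 9)) + 14805 = (-32913 + (21/23 + 9 - 6370/69)/(-82)) + 14805 = (-32913 - 1/82*(-5686/69)) + 14805 = (-32913 + 2843/2829) + 14805 = -93108034/2829 + 14805 = -51224689/2829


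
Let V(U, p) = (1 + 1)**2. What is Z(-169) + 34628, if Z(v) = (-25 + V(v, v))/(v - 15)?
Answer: 6371573/184 ≈ 34628.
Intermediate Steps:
V(U, p) = 4 (V(U, p) = 2**2 = 4)
Z(v) = -21/(-15 + v) (Z(v) = (-25 + 4)/(v - 15) = -21/(-15 + v))
Z(-169) + 34628 = -21/(-15 - 169) + 34628 = -21/(-184) + 34628 = -21*(-1/184) + 34628 = 21/184 + 34628 = 6371573/184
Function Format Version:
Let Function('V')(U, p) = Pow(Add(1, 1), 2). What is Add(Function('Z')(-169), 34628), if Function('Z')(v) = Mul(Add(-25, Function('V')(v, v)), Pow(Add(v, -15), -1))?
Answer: Rational(6371573, 184) ≈ 34628.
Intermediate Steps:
Function('V')(U, p) = 4 (Function('V')(U, p) = Pow(2, 2) = 4)
Function('Z')(v) = Mul(-21, Pow(Add(-15, v), -1)) (Function('Z')(v) = Mul(Add(-25, 4), Pow(Add(v, -15), -1)) = Mul(-21, Pow(Add(-15, v), -1)))
Add(Function('Z')(-169), 34628) = Add(Mul(-21, Pow(Add(-15, -169), -1)), 34628) = Add(Mul(-21, Pow(-184, -1)), 34628) = Add(Mul(-21, Rational(-1, 184)), 34628) = Add(Rational(21, 184), 34628) = Rational(6371573, 184)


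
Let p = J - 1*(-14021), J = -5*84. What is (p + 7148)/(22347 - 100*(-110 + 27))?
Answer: 20749/30647 ≈ 0.67703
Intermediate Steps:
J = -420
p = 13601 (p = -420 - 1*(-14021) = -420 + 14021 = 13601)
(p + 7148)/(22347 - 100*(-110 + 27)) = (13601 + 7148)/(22347 - 100*(-110 + 27)) = 20749/(22347 - 100*(-83)) = 20749/(22347 + 8300) = 20749/30647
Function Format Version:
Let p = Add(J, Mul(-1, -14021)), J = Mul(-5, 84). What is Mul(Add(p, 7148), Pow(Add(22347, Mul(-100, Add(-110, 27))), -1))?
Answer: Rational(20749, 30647) ≈ 0.67703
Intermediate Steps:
J = -420
p = 13601 (p = Add(-420, Mul(-1, -14021)) = Add(-420, 14021) = 13601)
Mul(Add(p, 7148), Pow(Add(22347, Mul(-100, Add(-110, 27))), -1)) = Mul(Add(13601, 7148), Pow(Add(22347, Mul(-100, Add(-110, 27))), -1)) = Mul(20749, Pow(Add(22347, Mul(-100, -83)), -1)) = Mul(20749, Pow(Add(22347, 8300), -1)) = Mul(20749, Pow(30647, -1)) = Mul(20749, Rational(1, 30647)) = Rational(20749, 30647)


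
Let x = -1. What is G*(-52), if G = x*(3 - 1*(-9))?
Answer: 624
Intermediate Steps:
G = -12 (G = -(3 - 1*(-9)) = -(3 + 9) = -1*12 = -12)
G*(-52) = -12*(-52) = 624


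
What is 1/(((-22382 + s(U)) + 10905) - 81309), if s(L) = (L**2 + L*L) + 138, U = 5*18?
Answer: -1/76448 ≈ -1.3081e-5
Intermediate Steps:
U = 90
s(L) = 138 + 2*L**2 (s(L) = (L**2 + L**2) + 138 = 2*L**2 + 138 = 138 + 2*L**2)
1/(((-22382 + s(U)) + 10905) - 81309) = 1/(((-22382 + (138 + 2*90**2)) + 10905) - 81309) = 1/(((-22382 + (138 + 2*8100)) + 10905) - 81309) = 1/(((-22382 + (138 + 16200)) + 10905) - 81309) = 1/(((-22382 + 16338) + 10905) - 81309) = 1/((-6044 + 10905) - 81309) = 1/(4861 - 81309) = 1/(-76448) = -1/76448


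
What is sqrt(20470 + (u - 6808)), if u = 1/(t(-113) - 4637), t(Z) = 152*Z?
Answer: sqrt(6500474788665)/21813 ≈ 116.88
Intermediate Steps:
u = -1/21813 (u = 1/(152*(-113) - 4637) = 1/(-17176 - 4637) = 1/(-21813) = -1/21813 ≈ -4.5844e-5)
sqrt(20470 + (u - 6808)) = sqrt(20470 + (-1/21813 - 6808)) = sqrt(20470 - 148502905/21813) = sqrt(298009205/21813) = sqrt(6500474788665)/21813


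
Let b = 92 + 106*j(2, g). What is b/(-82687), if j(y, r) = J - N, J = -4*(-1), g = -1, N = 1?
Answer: -410/82687 ≈ -0.0049585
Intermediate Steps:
J = 4
j(y, r) = 3 (j(y, r) = 4 - 1*1 = 4 - 1 = 3)
b = 410 (b = 92 + 106*3 = 92 + 318 = 410)
b/(-82687) = 410/(-82687) = 410*(-1/82687) = -410/82687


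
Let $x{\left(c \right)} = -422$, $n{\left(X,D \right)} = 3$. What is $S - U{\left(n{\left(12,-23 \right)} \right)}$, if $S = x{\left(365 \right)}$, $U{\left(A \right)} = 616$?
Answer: $-1038$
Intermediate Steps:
$S = -422$
$S - U{\left(n{\left(12,-23 \right)} \right)} = -422 - 616 = -1038$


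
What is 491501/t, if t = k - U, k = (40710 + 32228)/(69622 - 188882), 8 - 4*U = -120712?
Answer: -29308204630/1799669869 ≈ -16.285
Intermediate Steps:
U = 30180 (U = 2 - ¼*(-120712) = 2 + 30178 = 30180)
k = -36469/59630 (k = 72938/(-119260) = 72938*(-1/119260) = -36469/59630 ≈ -0.61159)
t = -1799669869/59630 (t = -36469/59630 - 1*30180 = -36469/59630 - 30180 = -1799669869/59630 ≈ -30181.)
491501/t = 491501/(-1799669869/59630) = 491501*(-59630/1799669869) = -29308204630/1799669869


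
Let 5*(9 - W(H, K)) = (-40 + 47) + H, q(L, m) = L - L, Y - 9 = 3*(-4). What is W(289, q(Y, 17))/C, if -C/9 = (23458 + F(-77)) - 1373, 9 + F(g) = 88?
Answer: 251/997380 ≈ 0.00025166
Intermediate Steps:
Y = -3 (Y = 9 + 3*(-4) = 9 - 12 = -3)
q(L, m) = 0
F(g) = 79 (F(g) = -9 + 88 = 79)
W(H, K) = 38/5 - H/5 (W(H, K) = 9 - ((-40 + 47) + H)/5 = 9 - (7 + H)/5 = 9 + (-7/5 - H/5) = 38/5 - H/5)
C = -199476 (C = -9*((23458 + 79) - 1373) = -9*(23537 - 1373) = -9*22164 = -199476)
W(289, q(Y, 17))/C = (38/5 - 1/5*289)/(-199476) = (38/5 - 289/5)*(-1/199476) = -251/5*(-1/199476) = 251/997380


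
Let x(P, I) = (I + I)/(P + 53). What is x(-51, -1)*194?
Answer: -194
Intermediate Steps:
x(P, I) = 2*I/(53 + P) (x(P, I) = (2*I)/(53 + P) = 2*I/(53 + P))
x(-51, -1)*194 = (2*(-1)/(53 - 51))*194 = (2*(-1)/2)*194 = (2*(-1)*(½))*194 = -1*194 = -194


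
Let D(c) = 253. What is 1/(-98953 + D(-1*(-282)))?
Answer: -1/98700 ≈ -1.0132e-5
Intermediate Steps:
1/(-98953 + D(-1*(-282))) = 1/(-98953 + 253) = 1/(-98700) = -1/98700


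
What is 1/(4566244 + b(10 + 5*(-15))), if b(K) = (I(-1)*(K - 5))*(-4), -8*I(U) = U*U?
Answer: 1/4566209 ≈ 2.1900e-7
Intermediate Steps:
I(U) = -U²/8 (I(U) = -U*U/8 = -U²/8)
b(K) = -5/2 + K/2 (b(K) = ((-⅛*(-1)²)*(K - 5))*(-4) = ((-⅛*1)*(-5 + K))*(-4) = -(-5 + K)/8*(-4) = (5/8 - K/8)*(-4) = -5/2 + K/2)
1/(4566244 + b(10 + 5*(-15))) = 1/(4566244 + (-5/2 + (10 + 5*(-15))/2)) = 1/(4566244 + (-5/2 + (10 - 75)/2)) = 1/(4566244 + (-5/2 + (½)*(-65))) = 1/(4566244 + (-5/2 - 65/2)) = 1/(4566244 - 35) = 1/4566209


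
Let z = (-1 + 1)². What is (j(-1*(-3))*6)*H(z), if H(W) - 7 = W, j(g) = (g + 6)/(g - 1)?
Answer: 189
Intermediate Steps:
j(g) = (6 + g)/(-1 + g)
z = 0 (z = 0² = 0)
H(W) = 7 + W
(j(-1*(-3))*6)*H(z) = (((6 - 1*(-3))/(-1 - 1*(-3)))*6)*(7 + 0) = (((6 + 3)/(-1 + 3))*6)*7 = ((9/2)*6)*7 = 27*7 = 189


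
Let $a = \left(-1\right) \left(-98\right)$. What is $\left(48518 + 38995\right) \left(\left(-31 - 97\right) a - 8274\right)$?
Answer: $-1821845634$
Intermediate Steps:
$a = 98$
$\left(48518 + 38995\right) \left(\left(-31 - 97\right) a - 8274\right) = \left(48518 + 38995\right) \left(\left(-31 - 97\right) 98 - 8274\right) = 87513 \left(\left(-128\right) 98 - 8274\right) = 87513 \left(-12544 - 8274\right) = 87513 \left(-20818\right) = -1821845634$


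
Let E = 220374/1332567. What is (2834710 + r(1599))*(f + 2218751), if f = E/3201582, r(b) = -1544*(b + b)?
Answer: -368644853878300550291884/79005972611 ≈ -4.6660e+12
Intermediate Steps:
E = 24486/148063 (E = 220374*(1/1332567) = 24486/148063 ≈ 0.16538)
r(b) = -3088*b
f = 4081/79005972611 (f = (24486/148063)/3201582 = (24486/148063)*(1/3201582) = 4081/79005972611 ≈ 5.1654e-8)
(2834710 + r(1599))*(f + 2218751) = (2834710 - 3088*1599)*(4081/79005972611 + 2218751) = (2834710 - 4937712)*(175294580736632942/79005972611) = -2103002*175294580736632942/79005972611 = -368644853878300550291884/79005972611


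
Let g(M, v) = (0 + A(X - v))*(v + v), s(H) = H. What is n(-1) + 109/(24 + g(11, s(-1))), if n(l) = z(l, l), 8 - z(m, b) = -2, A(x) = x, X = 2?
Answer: 289/18 ≈ 16.056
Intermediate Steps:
z(m, b) = 10 (z(m, b) = 8 - 1*(-2) = 8 + 2 = 10)
n(l) = 10
g(M, v) = 2*v*(2 - v) (g(M, v) = (0 + (2 - v))*(v + v) = (2 - v)*(2*v) = 2*v*(2 - v))
n(-1) + 109/(24 + g(11, s(-1))) = 10 + 109/(24 + 2*(-1)*(2 - 1*(-1))) = 10 + 109/(24 + 2*(-1)*(2 + 1)) = 10 + 109/(24 + 2*(-1)*3) = 10 + 109/(24 - 6) = 10 + 109/18 = 289/18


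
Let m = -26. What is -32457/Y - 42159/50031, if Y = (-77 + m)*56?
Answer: 460227685/96192936 ≈ 4.7844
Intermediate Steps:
Y = -5768 (Y = (-77 - 26)*56 = -103*56 = -5768)
-32457/Y - 42159/50031 = -32457/(-5768) - 42159/50031 = -32457*(-1/5768) - 42159*1/50031 = 32457/5768 - 14053/16677 = 460227685/96192936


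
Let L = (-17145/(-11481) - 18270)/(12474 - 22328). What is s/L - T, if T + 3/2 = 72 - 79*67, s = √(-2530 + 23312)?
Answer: 10445/2 + 37711258*√20782/69913575 ≈ 5300.3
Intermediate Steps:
s = √20782 ≈ 144.16
T = -10445/2 (T = -3/2 + (72 - 79*67) = -3/2 + (72 - 5293) = -3/2 - 5221 = -10445/2 ≈ -5222.5)
L = 69913575/37711258 (L = (-17145*(-1/11481) - 18270)/(-9854) = (5715/3827 - 18270)*(-1/9854) = -69913575/3827*(-1/9854) = 69913575/37711258 ≈ 1.8539)
s/L - T = √20782/(69913575/37711258) - 1*(-10445/2) = √20782*(37711258/69913575) + 10445/2 = 37711258*√20782/69913575 + 10445/2 = 10445/2 + 37711258*√20782/69913575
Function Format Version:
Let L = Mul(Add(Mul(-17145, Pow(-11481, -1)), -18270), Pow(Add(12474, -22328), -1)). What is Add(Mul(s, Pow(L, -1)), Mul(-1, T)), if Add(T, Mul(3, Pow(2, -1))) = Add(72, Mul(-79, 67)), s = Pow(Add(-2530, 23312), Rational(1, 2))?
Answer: Add(Rational(10445, 2), Mul(Rational(37711258, 69913575), Pow(20782, Rational(1, 2)))) ≈ 5300.3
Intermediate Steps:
s = Pow(20782, Rational(1, 2)) ≈ 144.16
T = Rational(-10445, 2) (T = Add(Rational(-3, 2), Add(72, Mul(-79, 67))) = Add(Rational(-3, 2), Add(72, -5293)) = Add(Rational(-3, 2), -5221) = Rational(-10445, 2) ≈ -5222.5)
L = Rational(69913575, 37711258) (L = Mul(Add(Mul(-17145, Rational(-1, 11481)), -18270), Pow(-9854, -1)) = Mul(Add(Rational(5715, 3827), -18270), Rational(-1, 9854)) = Mul(Rational(-69913575, 3827), Rational(-1, 9854)) = Rational(69913575, 37711258) ≈ 1.8539)
Add(Mul(s, Pow(L, -1)), Mul(-1, T)) = Add(Mul(Pow(20782, Rational(1, 2)), Pow(Rational(69913575, 37711258), -1)), Mul(-1, Rational(-10445, 2))) = Add(Mul(Pow(20782, Rational(1, 2)), Rational(37711258, 69913575)), Rational(10445, 2)) = Add(Mul(Rational(37711258, 69913575), Pow(20782, Rational(1, 2))), Rational(10445, 2)) = Add(Rational(10445, 2), Mul(Rational(37711258, 69913575), Pow(20782, Rational(1, 2))))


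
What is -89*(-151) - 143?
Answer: 13296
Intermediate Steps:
-89*(-151) - 143 = 13439 - 143 = 13296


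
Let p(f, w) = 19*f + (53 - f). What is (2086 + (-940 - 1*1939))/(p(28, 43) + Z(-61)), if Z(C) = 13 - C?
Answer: -793/631 ≈ -1.2567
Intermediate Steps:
p(f, w) = 53 + 18*f
(2086 + (-940 - 1*1939))/(p(28, 43) + Z(-61)) = (2086 + (-940 - 1*1939))/((53 + 18*28) + (13 - 1*(-61))) = (2086 + (-940 - 1939))/((53 + 504) + (13 + 61)) = (2086 - 2879)/(557 + 74) = -793/631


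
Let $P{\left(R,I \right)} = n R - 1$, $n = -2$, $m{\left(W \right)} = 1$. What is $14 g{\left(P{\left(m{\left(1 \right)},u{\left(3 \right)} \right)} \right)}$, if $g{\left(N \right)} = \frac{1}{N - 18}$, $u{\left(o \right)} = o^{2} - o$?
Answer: $- \frac{2}{3} \approx -0.66667$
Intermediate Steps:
$P{\left(R,I \right)} = -1 - 2 R$ ($P{\left(R,I \right)} = - 2 R - 1 = -1 - 2 R$)
$g{\left(N \right)} = \frac{1}{-18 + N}$
$14 g{\left(P{\left(m{\left(1 \right)},u{\left(3 \right)} \right)} \right)} = \frac{14}{-18 - 3} = \frac{14}{-21} = 14 \left(- \frac{1}{21}\right) = - \frac{2}{3}$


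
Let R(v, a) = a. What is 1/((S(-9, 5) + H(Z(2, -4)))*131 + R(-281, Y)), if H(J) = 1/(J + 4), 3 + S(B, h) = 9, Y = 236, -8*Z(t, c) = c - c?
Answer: 4/4219 ≈ 0.00094809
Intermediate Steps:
Z(t, c) = 0 (Z(t, c) = -(c - c)/8 = -⅛*0 = 0)
S(B, h) = 6 (S(B, h) = -3 + 9 = 6)
H(J) = 1/(4 + J)
1/((S(-9, 5) + H(Z(2, -4)))*131 + R(-281, Y)) = 1/((6 + 1/(4 + 0))*131 + 236) = 1/((6 + 1/4)*131 + 236) = 1/((6 + ¼)*131 + 236) = 1/((25/4)*131 + 236) = 1/(3275/4 + 236) = 1/(4219/4) = 4/4219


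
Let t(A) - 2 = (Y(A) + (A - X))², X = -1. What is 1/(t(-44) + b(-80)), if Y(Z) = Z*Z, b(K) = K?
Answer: 1/3583371 ≈ 2.7907e-7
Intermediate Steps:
Y(Z) = Z²
t(A) = 2 + (1 + A + A²)² (t(A) = 2 + (A² + (A - 1*(-1)))² = 2 + (A² + (A + 1))² = 2 + (A² + (1 + A))² = 2 + (1 + A + A²)²)
1/(t(-44) + b(-80)) = 1/((2 + (1 - 44 + (-44)²)²) - 80) = 1/((2 + (1 - 44 + 1936)²) - 80) = 1/((2 + 1893²) - 80) = 1/((2 + 3583449) - 80) = 1/(3583451 - 80) = 1/3583371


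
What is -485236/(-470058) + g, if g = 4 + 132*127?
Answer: 3941208890/235029 ≈ 16769.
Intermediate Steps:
g = 16768 (g = 4 + 16764 = 16768)
-485236/(-470058) + g = -485236/(-470058) + 16768 = -485236*(-1/470058) + 16768 = 242618/235029 + 16768 = 3941208890/235029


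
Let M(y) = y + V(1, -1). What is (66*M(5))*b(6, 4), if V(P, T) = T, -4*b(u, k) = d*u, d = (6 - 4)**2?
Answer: -1584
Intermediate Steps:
d = 4 (d = 2**2 = 4)
b(u, k) = -u
M(y) = -1 + y (M(y) = y - 1 = -1 + y)
(66*M(5))*b(6, 4) = (66*(-1 + 5))*(-1*6) = (66*4)*(-6) = 264*(-6) = -1584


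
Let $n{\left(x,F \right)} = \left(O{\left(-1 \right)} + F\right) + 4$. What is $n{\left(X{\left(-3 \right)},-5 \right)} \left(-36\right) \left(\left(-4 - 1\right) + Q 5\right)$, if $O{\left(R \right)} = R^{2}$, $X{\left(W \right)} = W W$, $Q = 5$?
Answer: $0$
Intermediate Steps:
$X{\left(W \right)} = W^{2}$
$n{\left(x,F \right)} = 5 + F$ ($n{\left(x,F \right)} = \left(\left(-1\right)^{2} + F\right) + 4 = \left(1 + F\right) + 4 = 5 + F$)
$n{\left(X{\left(-3 \right)},-5 \right)} \left(-36\right) \left(\left(-4 - 1\right) + Q 5\right) = \left(5 - 5\right) \left(-36\right) \left(\left(-4 - 1\right) + 5 \cdot 5\right) = 0 \left(-36\right) \left(-5 + 25\right) = 0 \cdot 20 = 0$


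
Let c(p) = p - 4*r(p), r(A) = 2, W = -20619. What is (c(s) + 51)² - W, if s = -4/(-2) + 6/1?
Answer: 23220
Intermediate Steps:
s = 8 (s = -4*(-½) + 6*1 = 2 + 6 = 8)
c(p) = -8 + p (c(p) = p - 4*2 = p - 8 = -8 + p)
(c(s) + 51)² - W = ((-8 + 8) + 51)² - 1*(-20619) = (0 + 51)² + 20619 = 51² + 20619 = 2601 + 20619 = 23220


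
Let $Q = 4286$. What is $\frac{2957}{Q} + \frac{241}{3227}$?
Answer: $\frac{10575165}{13830922} \approx 0.7646$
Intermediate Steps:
$\frac{2957}{Q} + \frac{241}{3227} = \frac{2957}{4286} + \frac{241}{3227} = \frac{10575165}{13830922}$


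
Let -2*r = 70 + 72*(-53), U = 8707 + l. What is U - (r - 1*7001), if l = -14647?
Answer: -812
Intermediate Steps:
U = -5940 (U = 8707 - 14647 = -5940)
r = 1873 (r = -(70 + 72*(-53))/2 = -(70 - 3816)/2 = -1/2*(-3746) = 1873)
U - (r - 1*7001) = -5940 - (1873 - 1*7001) = -5940 - (1873 - 7001) = -5940 - 1*(-5128) = -5940 + 5128 = -812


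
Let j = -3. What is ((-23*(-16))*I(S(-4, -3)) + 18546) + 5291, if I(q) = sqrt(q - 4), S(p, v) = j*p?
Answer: 23837 + 736*sqrt(2) ≈ 24878.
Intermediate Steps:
S(p, v) = -3*p
I(q) = sqrt(-4 + q)
((-23*(-16))*I(S(-4, -3)) + 18546) + 5291 = ((-23*(-16))*sqrt(-4 - 3*(-4)) + 18546) + 5291 = (368*sqrt(-4 + 12) + 18546) + 5291 = (368*sqrt(8) + 18546) + 5291 = (368*(2*sqrt(2)) + 18546) + 5291 = (736*sqrt(2) + 18546) + 5291 = (18546 + 736*sqrt(2)) + 5291 = 23837 + 736*sqrt(2)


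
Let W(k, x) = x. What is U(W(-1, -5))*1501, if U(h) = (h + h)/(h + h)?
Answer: 1501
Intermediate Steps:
U(h) = 1 (U(h) = (2*h)/((2*h)) = (2*h)*(1/(2*h)) = 1)
U(W(-1, -5))*1501 = 1*1501 = 1501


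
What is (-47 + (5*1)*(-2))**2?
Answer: 3249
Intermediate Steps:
(-47 + (5*1)*(-2))**2 = (-47 + 5*(-2))**2 = (-47 - 10)**2 = (-57)**2 = 3249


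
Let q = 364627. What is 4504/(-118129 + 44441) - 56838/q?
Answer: -728819819/3358579297 ≈ -0.21700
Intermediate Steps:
4504/(-118129 + 44441) - 56838/q = 4504/(-118129 + 44441) - 56838/364627 = 4504/(-73688) - 56838*1/364627 = 4504*(-1/73688) - 56838/364627 = -563/9211 - 56838/364627 = -728819819/3358579297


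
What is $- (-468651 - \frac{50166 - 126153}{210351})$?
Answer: $\frac{32860376838}{70117} \approx 4.6865 \cdot 10^{5}$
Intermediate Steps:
$- (-468651 - \frac{50166 - 126153}{210351}) = - (-468651 - \left(50166 - 126153\right) \frac{1}{210351}) = - (-468651 - \left(-75987\right) \frac{1}{210351}) = - (-468651 - - \frac{25329}{70117}) = - (-468651 + \frac{25329}{70117}) = \left(-1\right) \left(- \frac{32860376838}{70117}\right) = \frac{32860376838}{70117}$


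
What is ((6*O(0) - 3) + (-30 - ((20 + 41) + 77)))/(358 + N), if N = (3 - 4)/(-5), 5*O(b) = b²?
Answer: -95/199 ≈ -0.47739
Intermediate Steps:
O(b) = b²/5
N = ⅕ (N = -⅕*(-1) = ⅕ ≈ 0.20000)
((6*O(0) - 3) + (-30 - ((20 + 41) + 77)))/(358 + N) = ((6*((⅕)*0²) - 3) + (-30 - ((20 + 41) + 77)))/(358 + ⅕) = ((6*((⅕)*0) - 3) + (-30 - (61 + 77)))/(1791/5) = ((6*0 - 3) + (-30 - 1*138))*(5/1791) = ((0 - 3) + (-30 - 138))*(5/1791) = (-3 - 168)*(5/1791) = -171*5/1791 = -95/199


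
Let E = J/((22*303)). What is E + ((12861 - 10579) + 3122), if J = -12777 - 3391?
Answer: 18003448/3333 ≈ 5401.6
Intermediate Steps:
J = -16168
E = -8084/3333 (E = -16168/(22*303) = -16168/6666 = -16168*1/6666 = -8084/3333 ≈ -2.4254)
E + ((12861 - 10579) + 3122) = -8084/3333 + ((12861 - 10579) + 3122) = -8084/3333 + (2282 + 3122) = -8084/3333 + 5404 = 18003448/3333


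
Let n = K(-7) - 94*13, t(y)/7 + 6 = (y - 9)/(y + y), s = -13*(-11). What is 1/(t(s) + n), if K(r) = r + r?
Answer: -143/182285 ≈ -0.00078449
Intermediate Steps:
s = 143
K(r) = 2*r
t(y) = -42 + 7*(-9 + y)/(2*y) (t(y) = -42 + 7*((y - 9)/(y + y)) = -42 + 7*((-9 + y)/((2*y))) = -42 + 7*((-9 + y)*(1/(2*y))) = -42 + 7*((-9 + y)/(2*y)) = -42 + 7*(-9 + y)/(2*y))
n = -1236 (n = 2*(-7) - 94*13 = -14 - 1222 = -1236)
1/(t(s) + n) = 1/((7/2)*(-9 - 11*143)/143 - 1236) = 1/((7/2)*(1/143)*(-9 - 1573) - 1236) = 1/((7/2)*(1/143)*(-1582) - 1236) = 1/(-5537/143 - 1236) = 1/(-182285/143) = -143/182285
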